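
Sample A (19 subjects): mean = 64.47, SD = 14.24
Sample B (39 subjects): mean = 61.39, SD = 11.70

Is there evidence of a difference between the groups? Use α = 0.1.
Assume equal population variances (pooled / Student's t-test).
Student's two-sample t-test (equal variances):
H₀: μ₁ = μ₂
H₁: μ₁ ≠ μ₂
df = n₁ + n₂ - 2 = 56
Pooled variance s_p² = [(n₁-1)s₁² + (n₂-1)s₂²] / (n₁ + n₂ - 2) = [(18)(14.24²) + (38)(11.70²)] / 56 = 158.0682
SE = √(s_p²(1/n₁ + 1/n₂)) = √(158.0682 × (1/19 + 1/39)) = 3.5174
t = (x̄₁ - x̄₂) / SE = (64.47 - 61.39) / 3.5174 = 3.08 / 3.5174 = 0.876
p-value = 0.3850

Since p-value > α = 0.1, we fail to reject H₀.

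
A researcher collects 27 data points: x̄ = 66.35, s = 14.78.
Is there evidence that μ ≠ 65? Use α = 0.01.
One-sample t-test:
H₀: μ = 65
H₁: μ ≠ 65
df = n - 1 = 26
t = (x̄ - μ₀) / (s/√n) = (66.35 - 65) / (14.78/√27) = 0.475
p-value = 0.6390

Since p-value > α = 0.01, we fail to reject H₀.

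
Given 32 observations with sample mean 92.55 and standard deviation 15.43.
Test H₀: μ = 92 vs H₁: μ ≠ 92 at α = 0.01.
One-sample t-test:
H₀: μ = 92
H₁: μ ≠ 92
df = n - 1 = 31
t = (x̄ - μ₀) / (s/√n) = (92.55 - 92) / (15.43/√32) = 0.202
p-value = 0.8415

Since p-value > α = 0.01, we fail to reject H₀.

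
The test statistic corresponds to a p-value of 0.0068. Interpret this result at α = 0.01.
Since p = 0.0068 < α = 0.01, reject H₀.
There is sufficient evidence to reject the null hypothesis; the result is statistically significant at the 0.01 level.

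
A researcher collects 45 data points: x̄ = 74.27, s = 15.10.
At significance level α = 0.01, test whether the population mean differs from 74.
One-sample t-test:
H₀: μ = 74
H₁: μ ≠ 74
df = n - 1 = 44
t = (x̄ - μ₀) / (s/√n) = (74.27 - 74) / (15.10/√45) = 0.120
p-value = 0.9051

Since p-value > α = 0.01, we fail to reject H₀.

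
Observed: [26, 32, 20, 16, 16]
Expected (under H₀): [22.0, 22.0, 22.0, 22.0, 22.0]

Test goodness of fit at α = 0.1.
Chi-square goodness of fit test:
H₀: observed counts match expected distribution
H₁: observed counts differ from expected distribution
df = k - 1 = 4
χ² = Σ(O - E)²/E
   = (26 - 22.0)²/22.0 + (32 - 22.0)²/22.0 + (20 - 22.0)²/22.0 + (16 - 22.0)²/22.0 + (16 - 22.0)²/22.0
   = 0.727 + 4.545 + 0.182 + 1.636 + 1.636
   = 8.73
p-value = 0.0683

Since p-value < α = 0.1, we reject H₀.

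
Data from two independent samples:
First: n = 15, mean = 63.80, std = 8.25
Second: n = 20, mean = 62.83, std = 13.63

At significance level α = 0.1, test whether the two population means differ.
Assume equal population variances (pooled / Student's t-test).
Student's two-sample t-test (equal variances):
H₀: μ₁ = μ₂
H₁: μ₁ ≠ μ₂
df = n₁ + n₂ - 2 = 33
Pooled variance s_p² = [(n₁-1)s₁² + (n₂-1)s₂²] / (n₁ + n₂ - 2) = [(14)(8.25²) + (19)(13.63²)] / 33 = 135.8375
SE = √(s_p²(1/n₁ + 1/n₂)) = √(135.8375 × (1/15 + 1/20)) = 3.9809
t = (x̄₁ - x̄₂) / SE = (63.80 - 62.83) / 3.9809 = 0.97 / 3.9809 = 0.244
p-value = 0.8090

Since p-value > α = 0.1, we fail to reject H₀.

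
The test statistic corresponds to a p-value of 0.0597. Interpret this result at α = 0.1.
Since p = 0.0597 < α = 0.1, reject H₀.
There is sufficient evidence to reject the null hypothesis; the result is statistically significant at the 0.1 level.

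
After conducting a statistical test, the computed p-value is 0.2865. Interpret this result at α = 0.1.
Since p = 0.2865 > α = 0.1, fail to reject H₀.
There is insufficient evidence to reject the null hypothesis; the result is not statistically significant at the 0.1 level.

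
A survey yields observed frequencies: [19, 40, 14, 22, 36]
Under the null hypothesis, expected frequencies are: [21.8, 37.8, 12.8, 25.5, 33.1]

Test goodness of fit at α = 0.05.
Chi-square goodness of fit test:
H₀: observed counts match expected distribution
H₁: observed counts differ from expected distribution
df = k - 1 = 4
χ² = Σ(O - E)²/E
   = (19 - 21.8)²/21.8 + (40 - 37.8)²/37.8 + (14 - 12.8)²/12.8 + (22 - 25.5)²/25.5 + (36 - 33.1)²/33.1
   = 0.360 + 0.128 + 0.112 + 0.480 + 0.254
   = 1.33
p-value = 0.8555

Since p-value > α = 0.05, we fail to reject H₀.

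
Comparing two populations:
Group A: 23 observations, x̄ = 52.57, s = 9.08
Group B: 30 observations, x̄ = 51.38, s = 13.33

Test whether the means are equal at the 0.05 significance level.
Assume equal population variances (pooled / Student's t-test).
Student's two-sample t-test (equal variances):
H₀: μ₁ = μ₂
H₁: μ₁ ≠ μ₂
df = n₁ + n₂ - 2 = 51
Pooled variance s_p² = [(n₁-1)s₁² + (n₂-1)s₂²] / (n₁ + n₂ - 2) = [(22)(9.08²) + (29)(13.33²)] / 51 = 136.6039
SE = √(s_p²(1/n₁ + 1/n₂)) = √(136.6039 × (1/23 + 1/30)) = 3.2393
t = (x̄₁ - x̄₂) / SE = (52.57 - 51.38) / 3.2393 = 1.19 / 3.2393 = 0.367
p-value = 0.7149

Since p-value > α = 0.05, we fail to reject H₀.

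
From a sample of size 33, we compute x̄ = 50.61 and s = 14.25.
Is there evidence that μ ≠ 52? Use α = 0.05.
One-sample t-test:
H₀: μ = 52
H₁: μ ≠ 52
df = n - 1 = 32
t = (x̄ - μ₀) / (s/√n) = (50.61 - 52) / (14.25/√33) = -0.560
p-value = 0.5791

Since p-value > α = 0.05, we fail to reject H₀.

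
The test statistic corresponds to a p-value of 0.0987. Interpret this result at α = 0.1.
Since p = 0.0987 < α = 0.1, reject H₀.
There is sufficient evidence to reject the null hypothesis; the result is statistically significant at the 0.1 level.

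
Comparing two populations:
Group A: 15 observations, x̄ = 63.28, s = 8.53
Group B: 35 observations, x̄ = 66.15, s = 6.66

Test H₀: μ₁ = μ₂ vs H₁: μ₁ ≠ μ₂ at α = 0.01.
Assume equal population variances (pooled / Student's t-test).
Student's two-sample t-test (equal variances):
H₀: μ₁ = μ₂
H₁: μ₁ ≠ μ₂
df = n₁ + n₂ - 2 = 48
Pooled variance s_p² = [(n₁-1)s₁² + (n₂-1)s₂²] / (n₁ + n₂ - 2) = [(14)(8.53²) + (34)(6.66²)] / 48 = 52.6405
SE = √(s_p²(1/n₁ + 1/n₂)) = √(52.6405 × (1/15 + 1/35)) = 2.2391
t = (x̄₁ - x̄₂) / SE = (63.28 - 66.15) / 2.2391 = -2.87 / 2.2391 = -1.282
p-value = 0.2061

Since p-value > α = 0.01, we fail to reject H₀.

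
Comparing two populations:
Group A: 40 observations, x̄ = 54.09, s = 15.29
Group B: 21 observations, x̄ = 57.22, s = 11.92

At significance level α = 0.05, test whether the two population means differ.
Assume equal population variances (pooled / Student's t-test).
Student's two-sample t-test (equal variances):
H₀: μ₁ = μ₂
H₁: μ₁ ≠ μ₂
df = n₁ + n₂ - 2 = 59
Pooled variance s_p² = [(n₁-1)s₁² + (n₂-1)s₂²] / (n₁ + n₂ - 2) = [(39)(15.29²) + (20)(11.92²)] / 59 = 202.7001
SE = √(s_p²(1/n₁ + 1/n₂)) = √(202.7001 × (1/40 + 1/21)) = 3.8367
t = (x̄₁ - x̄₂) / SE = (54.09 - 57.22) / 3.8367 = -3.13 / 3.8367 = -0.816
p-value = 0.4179

Since p-value > α = 0.05, we fail to reject H₀.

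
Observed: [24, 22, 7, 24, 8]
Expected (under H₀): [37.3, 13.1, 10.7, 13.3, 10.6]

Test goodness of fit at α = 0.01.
Chi-square goodness of fit test:
H₀: observed counts match expected distribution
H₁: observed counts differ from expected distribution
df = k - 1 = 4
χ² = Σ(O - E)²/E
   = (24 - 37.3)²/37.3 + (22 - 13.1)²/13.1 + (7 - 10.7)²/10.7 + (24 - 13.3)²/13.3 + (8 - 10.6)²/10.6
   = 4.742 + 6.047 + 1.279 + 8.608 + 0.638
   = 21.31
p-value = 0.0003

Since p-value < α = 0.01, we reject H₀.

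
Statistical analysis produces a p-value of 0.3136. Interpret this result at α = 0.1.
Since p = 0.3136 > α = 0.1, fail to reject H₀.
There is insufficient evidence to reject the null hypothesis; the result is not statistically significant at the 0.1 level.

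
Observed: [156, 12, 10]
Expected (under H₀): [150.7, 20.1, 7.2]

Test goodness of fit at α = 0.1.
Chi-square goodness of fit test:
H₀: observed counts match expected distribution
H₁: observed counts differ from expected distribution
df = k - 1 = 2
χ² = Σ(O - E)²/E
   = (156 - 150.7)²/150.7 + (12 - 20.1)²/20.1 + (10 - 7.2)²/7.2
   = 0.186 + 3.264 + 1.089
   = 4.54
p-value = 0.1033

Since p-value > α = 0.1, we fail to reject H₀.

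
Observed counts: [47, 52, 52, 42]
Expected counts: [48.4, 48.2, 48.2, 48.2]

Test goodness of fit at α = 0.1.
Chi-square goodness of fit test:
H₀: observed counts match expected distribution
H₁: observed counts differ from expected distribution
df = k - 1 = 3
χ² = Σ(O - E)²/E
   = (47 - 48.4)²/48.4 + (52 - 48.2)²/48.2 + (52 - 48.2)²/48.2 + (42 - 48.2)²/48.2
   = 0.040 + 0.300 + 0.300 + 0.798
   = 1.44
p-value = 0.6968

Since p-value > α = 0.1, we fail to reject H₀.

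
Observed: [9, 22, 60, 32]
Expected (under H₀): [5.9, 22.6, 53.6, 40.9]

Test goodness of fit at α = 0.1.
Chi-square goodness of fit test:
H₀: observed counts match expected distribution
H₁: observed counts differ from expected distribution
df = k - 1 = 3
χ² = Σ(O - E)²/E
   = (9 - 5.9)²/5.9 + (22 - 22.6)²/22.6 + (60 - 53.6)²/53.6 + (32 - 40.9)²/40.9
   = 1.629 + 0.016 + 0.764 + 1.937
   = 4.35
p-value = 0.2265

Since p-value > α = 0.1, we fail to reject H₀.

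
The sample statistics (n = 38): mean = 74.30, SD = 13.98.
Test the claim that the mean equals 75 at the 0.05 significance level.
One-sample t-test:
H₀: μ = 75
H₁: μ ≠ 75
df = n - 1 = 37
t = (x̄ - μ₀) / (s/√n) = (74.30 - 75) / (13.98/√38) = -0.309
p-value = 0.7593

Since p-value > α = 0.05, we fail to reject H₀.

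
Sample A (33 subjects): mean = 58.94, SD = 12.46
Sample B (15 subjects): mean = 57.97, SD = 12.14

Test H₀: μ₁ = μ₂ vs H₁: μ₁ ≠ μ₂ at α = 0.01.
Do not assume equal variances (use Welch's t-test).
Welch's two-sample t-test:
H₀: μ₁ = μ₂
H₁: μ₁ ≠ μ₂
s₁²/n₁ = 12.46²/33 = 4.7046,  s₂²/n₂ = 12.14²/15 = 9.8253
SE = √(s₁²/n₁ + s₂²/n₂) = √(4.7046 + 9.8253) = 3.8118
df (Welch-Satterthwaite) = (s₁²/n₁ + s₂²/n₂)² / [(s₁²/n₁)²/(n₁-1) + (s₂²/n₂)²/(n₂-1)] ≈ 27.83
t = (x̄₁ - x̄₂) / SE = (58.94 - 57.97) / 3.8118 = 0.97 / 3.8118 = 0.254
p-value = 0.8010

Since p-value > α = 0.01, we fail to reject H₀.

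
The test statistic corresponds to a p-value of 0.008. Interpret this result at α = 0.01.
Since p = 0.008 < α = 0.01, reject H₀.
There is sufficient evidence to reject the null hypothesis; the result is statistically significant at the 0.01 level.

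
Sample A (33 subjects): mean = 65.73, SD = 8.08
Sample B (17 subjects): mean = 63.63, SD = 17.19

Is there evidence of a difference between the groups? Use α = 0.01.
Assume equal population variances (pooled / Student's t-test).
Student's two-sample t-test (equal variances):
H₀: μ₁ = μ₂
H₁: μ₁ ≠ μ₂
df = n₁ + n₂ - 2 = 48
Pooled variance s_p² = [(n₁-1)s₁² + (n₂-1)s₂²] / (n₁ + n₂ - 2) = [(32)(8.08²) + (16)(17.19²)] / 48 = 142.0230
SE = √(s_p²(1/n₁ + 1/n₂)) = √(142.0230 × (1/33 + 1/17)) = 3.5578
t = (x̄₁ - x̄₂) / SE = (65.73 - 63.63) / 3.5578 = 2.10 / 3.5578 = 0.590
p-value = 0.5578

Since p-value > α = 0.01, we fail to reject H₀.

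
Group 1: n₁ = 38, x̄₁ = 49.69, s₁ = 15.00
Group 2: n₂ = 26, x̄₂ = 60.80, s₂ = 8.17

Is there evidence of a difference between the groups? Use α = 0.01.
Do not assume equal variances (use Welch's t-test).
Welch's two-sample t-test:
H₀: μ₁ = μ₂
H₁: μ₁ ≠ μ₂
s₁²/n₁ = 15.00²/38 = 5.9211,  s₂²/n₂ = 8.17²/26 = 2.5673
SE = √(s₁²/n₁ + s₂²/n₂) = √(5.9211 + 2.5673) = 2.9135
df (Welch-Satterthwaite) = (s₁²/n₁ + s₂²/n₂)² / [(s₁²/n₁)²/(n₁-1) + (s₂²/n₂)²/(n₂-1)] ≈ 59.49
t = (x̄₁ - x̄₂) / SE = (49.69 - 60.80) / 2.9135 = -11.11 / 2.9135 = -3.813
p-value = 0.0003

Since p-value < α = 0.01, we reject H₀.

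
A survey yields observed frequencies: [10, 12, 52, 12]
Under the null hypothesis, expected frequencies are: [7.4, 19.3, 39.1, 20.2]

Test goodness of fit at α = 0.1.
Chi-square goodness of fit test:
H₀: observed counts match expected distribution
H₁: observed counts differ from expected distribution
df = k - 1 = 3
χ² = Σ(O - E)²/E
   = (10 - 7.4)²/7.4 + (12 - 19.3)²/19.3 + (52 - 39.1)²/39.1 + (12 - 20.2)²/20.2
   = 0.914 + 2.761 + 4.256 + 3.329
   = 11.26
p-value = 0.0104

Since p-value < α = 0.1, we reject H₀.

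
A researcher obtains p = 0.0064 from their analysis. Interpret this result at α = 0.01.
Since p = 0.0064 < α = 0.01, reject H₀.
There is sufficient evidence to reject the null hypothesis; the result is statistically significant at the 0.01 level.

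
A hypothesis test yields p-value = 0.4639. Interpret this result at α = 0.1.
Since p = 0.4639 > α = 0.1, fail to reject H₀.
There is insufficient evidence to reject the null hypothesis; the result is not statistically significant at the 0.1 level.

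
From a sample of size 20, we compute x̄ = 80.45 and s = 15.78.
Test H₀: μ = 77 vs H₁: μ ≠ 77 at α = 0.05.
One-sample t-test:
H₀: μ = 77
H₁: μ ≠ 77
df = n - 1 = 19
t = (x̄ - μ₀) / (s/√n) = (80.45 - 77) / (15.78/√20) = 0.978
p-value = 0.3405

Since p-value > α = 0.05, we fail to reject H₀.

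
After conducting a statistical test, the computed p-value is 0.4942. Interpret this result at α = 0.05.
Since p = 0.4942 > α = 0.05, fail to reject H₀.
There is insufficient evidence to reject the null hypothesis; the result is not statistically significant at the 0.05 level.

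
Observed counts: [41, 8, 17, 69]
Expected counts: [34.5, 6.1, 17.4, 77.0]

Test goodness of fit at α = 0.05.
Chi-square goodness of fit test:
H₀: observed counts match expected distribution
H₁: observed counts differ from expected distribution
df = k - 1 = 3
χ² = Σ(O - E)²/E
   = (41 - 34.5)²/34.5 + (8 - 6.1)²/6.1 + (17 - 17.4)²/17.4 + (69 - 77.0)²/77.0
   = 1.225 + 0.592 + 0.009 + 0.831
   = 2.66
p-value = 0.4476

Since p-value > α = 0.05, we fail to reject H₀.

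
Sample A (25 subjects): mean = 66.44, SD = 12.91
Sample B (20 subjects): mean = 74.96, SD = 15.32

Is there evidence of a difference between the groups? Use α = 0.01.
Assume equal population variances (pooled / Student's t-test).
Student's two-sample t-test (equal variances):
H₀: μ₁ = μ₂
H₁: μ₁ ≠ μ₂
df = n₁ + n₂ - 2 = 43
Pooled variance s_p² = [(n₁-1)s₁² + (n₂-1)s₂²] / (n₁ + n₂ - 2) = [(24)(12.91²) + (19)(15.32²)] / 43 = 196.7298
SE = √(s_p²(1/n₁ + 1/n₂)) = √(196.7298 × (1/25 + 1/20)) = 4.2078
t = (x̄₁ - x̄₂) / SE = (66.44 - 74.96) / 4.2078 = -8.52 / 4.2078 = -2.025
p-value = 0.0491

Since p-value > α = 0.01, we fail to reject H₀.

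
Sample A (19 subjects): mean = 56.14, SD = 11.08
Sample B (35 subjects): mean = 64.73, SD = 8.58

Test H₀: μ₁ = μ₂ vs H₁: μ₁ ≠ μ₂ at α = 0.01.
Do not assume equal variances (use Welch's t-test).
Welch's two-sample t-test:
H₀: μ₁ = μ₂
H₁: μ₁ ≠ μ₂
s₁²/n₁ = 11.08²/19 = 6.4614,  s₂²/n₂ = 8.58²/35 = 2.1033
SE = √(s₁²/n₁ + s₂²/n₂) = √(6.4614 + 2.1033) = 2.9266
df (Welch-Satterthwaite) = (s₁²/n₁ + s₂²/n₂)² / [(s₁²/n₁)²/(n₁-1) + (s₂²/n₂)²/(n₂-1)] ≈ 29.95
t = (x̄₁ - x̄₂) / SE = (56.14 - 64.73) / 2.9266 = -8.59 / 2.9266 = -2.935
p-value = 0.0063

Since p-value < α = 0.01, we reject H₀.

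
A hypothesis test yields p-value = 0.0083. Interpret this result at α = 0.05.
Since p = 0.0083 < α = 0.05, reject H₀.
There is sufficient evidence to reject the null hypothesis; the result is statistically significant at the 0.05 level.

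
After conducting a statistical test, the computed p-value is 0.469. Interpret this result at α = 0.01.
Since p = 0.469 > α = 0.01, fail to reject H₀.
There is insufficient evidence to reject the null hypothesis; the result is not statistically significant at the 0.01 level.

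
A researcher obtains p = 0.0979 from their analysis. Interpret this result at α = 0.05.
Since p = 0.0979 > α = 0.05, fail to reject H₀.
There is insufficient evidence to reject the null hypothesis; the result is not statistically significant at the 0.05 level.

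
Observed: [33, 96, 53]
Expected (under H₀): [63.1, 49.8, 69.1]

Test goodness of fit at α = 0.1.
Chi-square goodness of fit test:
H₀: observed counts match expected distribution
H₁: observed counts differ from expected distribution
df = k - 1 = 2
χ² = Σ(O - E)²/E
   = (33 - 63.1)²/63.1 + (96 - 49.8)²/49.8 + (53 - 69.1)²/69.1
   = 14.358 + 42.860 + 3.751
   = 60.97
p-value < 0.0001

Since p-value < α = 0.1, we reject H₀.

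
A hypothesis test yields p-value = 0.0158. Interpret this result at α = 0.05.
Since p = 0.0158 < α = 0.05, reject H₀.
There is sufficient evidence to reject the null hypothesis; the result is statistically significant at the 0.05 level.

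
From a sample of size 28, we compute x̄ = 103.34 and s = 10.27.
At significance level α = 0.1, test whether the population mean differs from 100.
One-sample t-test:
H₀: μ = 100
H₁: μ ≠ 100
df = n - 1 = 27
t = (x̄ - μ₀) / (s/√n) = (103.34 - 100) / (10.27/√28) = 1.721
p-value = 0.0967

Since p-value < α = 0.1, we reject H₀.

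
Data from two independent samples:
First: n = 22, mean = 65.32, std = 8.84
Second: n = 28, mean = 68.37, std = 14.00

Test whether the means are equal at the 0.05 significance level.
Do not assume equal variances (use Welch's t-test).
Welch's two-sample t-test:
H₀: μ₁ = μ₂
H₁: μ₁ ≠ μ₂
s₁²/n₁ = 8.84²/22 = 3.5521,  s₂²/n₂ = 14.00²/28 = 7.0000
SE = √(s₁²/n₁ + s₂²/n₂) = √(3.5521 + 7.0000) = 3.2484
df (Welch-Satterthwaite) = (s₁²/n₁ + s₂²/n₂)² / [(s₁²/n₁)²/(n₁-1) + (s₂²/n₂)²/(n₂-1)] ≈ 46.09
t = (x̄₁ - x̄₂) / SE = (65.32 - 68.37) / 3.2484 = -3.05 / 3.2484 = -0.939
p-value = 0.3527

Since p-value > α = 0.05, we fail to reject H₀.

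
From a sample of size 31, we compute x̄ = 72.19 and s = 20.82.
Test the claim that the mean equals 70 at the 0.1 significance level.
One-sample t-test:
H₀: μ = 70
H₁: μ ≠ 70
df = n - 1 = 30
t = (x̄ - μ₀) / (s/√n) = (72.19 - 70) / (20.82/√31) = 0.586
p-value = 0.5625

Since p-value > α = 0.1, we fail to reject H₀.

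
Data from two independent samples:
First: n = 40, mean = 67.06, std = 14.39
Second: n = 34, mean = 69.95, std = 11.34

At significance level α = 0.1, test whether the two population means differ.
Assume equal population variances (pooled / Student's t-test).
Student's two-sample t-test (equal variances):
H₀: μ₁ = μ₂
H₁: μ₁ ≠ μ₂
df = n₁ + n₂ - 2 = 72
Pooled variance s_p² = [(n₁-1)s₁² + (n₂-1)s₂²] / (n₁ + n₂ - 2) = [(39)(14.39²) + (33)(11.34²)] / 72 = 171.1037
SE = √(s_p²(1/n₁ + 1/n₂)) = √(171.1037 × (1/40 + 1/34)) = 3.0512
t = (x̄₁ - x̄₂) / SE = (67.06 - 69.95) / 3.0512 = -2.89 / 3.0512 = -0.947
p-value = 0.3467

Since p-value > α = 0.1, we fail to reject H₀.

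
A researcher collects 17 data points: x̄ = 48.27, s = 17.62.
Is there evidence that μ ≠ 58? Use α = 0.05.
One-sample t-test:
H₀: μ = 58
H₁: μ ≠ 58
df = n - 1 = 16
t = (x̄ - μ₀) / (s/√n) = (48.27 - 58) / (17.62/√17) = -2.277
p-value = 0.0369

Since p-value < α = 0.05, we reject H₀.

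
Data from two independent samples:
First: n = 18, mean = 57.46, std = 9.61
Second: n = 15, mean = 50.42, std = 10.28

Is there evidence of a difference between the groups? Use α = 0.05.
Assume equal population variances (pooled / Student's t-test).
Student's two-sample t-test (equal variances):
H₀: μ₁ = μ₂
H₁: μ₁ ≠ μ₂
df = n₁ + n₂ - 2 = 31
Pooled variance s_p² = [(n₁-1)s₁² + (n₂-1)s₂²] / (n₁ + n₂ - 2) = [(17)(9.61²) + (14)(10.28²)] / 31 = 98.3704
SE = √(s_p²(1/n₁ + 1/n₂)) = √(98.3704 × (1/18 + 1/15)) = 3.4674
t = (x̄₁ - x̄₂) / SE = (57.46 - 50.42) / 3.4674 = 7.04 / 3.4674 = 2.030
p-value = 0.0510

Since p-value > α = 0.05, we fail to reject H₀.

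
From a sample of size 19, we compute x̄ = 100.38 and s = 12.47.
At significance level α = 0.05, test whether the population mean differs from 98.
One-sample t-test:
H₀: μ = 98
H₁: μ ≠ 98
df = n - 1 = 18
t = (x̄ - μ₀) / (s/√n) = (100.38 - 98) / (12.47/√19) = 0.832
p-value = 0.4163

Since p-value > α = 0.05, we fail to reject H₀.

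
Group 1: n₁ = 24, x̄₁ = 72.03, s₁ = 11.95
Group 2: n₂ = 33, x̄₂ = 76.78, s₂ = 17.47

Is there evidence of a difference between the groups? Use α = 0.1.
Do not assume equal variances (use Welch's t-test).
Welch's two-sample t-test:
H₀: μ₁ = μ₂
H₁: μ₁ ≠ μ₂
s₁²/n₁ = 11.95²/24 = 5.9501,  s₂²/n₂ = 17.47²/33 = 9.2485
SE = √(s₁²/n₁ + s₂²/n₂) = √(5.9501 + 9.2485) = 3.8985
df (Welch-Satterthwaite) = (s₁²/n₁ + s₂²/n₂)² / [(s₁²/n₁)²/(n₁-1) + (s₂²/n₂)²/(n₂-1)] ≈ 54.84
t = (x̄₁ - x̄₂) / SE = (72.03 - 76.78) / 3.8985 = -4.75 / 3.8985 = -1.218
p-value = 0.2283

Since p-value > α = 0.1, we fail to reject H₀.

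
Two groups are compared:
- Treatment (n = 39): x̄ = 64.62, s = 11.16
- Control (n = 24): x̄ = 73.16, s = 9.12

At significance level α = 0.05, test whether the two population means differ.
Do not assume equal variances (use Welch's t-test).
Welch's two-sample t-test:
H₀: μ₁ = μ₂
H₁: μ₁ ≠ μ₂
s₁²/n₁ = 11.16²/39 = 3.1935,  s₂²/n₂ = 9.12²/24 = 3.4656
SE = √(s₁²/n₁ + s₂²/n₂) = √(3.1935 + 3.4656) = 2.5805
df (Welch-Satterthwaite) = (s₁²/n₁ + s₂²/n₂)² / [(s₁²/n₁)²/(n₁-1) + (s₂²/n₂)²/(n₂-1)] ≈ 56.09
t = (x̄₁ - x̄₂) / SE = (64.62 - 73.16) / 2.5805 = -8.54 / 2.5805 = -3.309
p-value = 0.0016

Since p-value < α = 0.05, we reject H₀.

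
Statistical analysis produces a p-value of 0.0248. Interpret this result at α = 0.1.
Since p = 0.0248 < α = 0.1, reject H₀.
There is sufficient evidence to reject the null hypothesis; the result is statistically significant at the 0.1 level.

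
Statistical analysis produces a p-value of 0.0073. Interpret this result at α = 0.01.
Since p = 0.0073 < α = 0.01, reject H₀.
There is sufficient evidence to reject the null hypothesis; the result is statistically significant at the 0.01 level.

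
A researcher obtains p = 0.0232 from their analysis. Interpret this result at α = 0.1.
Since p = 0.0232 < α = 0.1, reject H₀.
There is sufficient evidence to reject the null hypothesis; the result is statistically significant at the 0.1 level.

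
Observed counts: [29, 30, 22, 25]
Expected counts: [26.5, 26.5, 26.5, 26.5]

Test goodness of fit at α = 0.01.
Chi-square goodness of fit test:
H₀: observed counts match expected distribution
H₁: observed counts differ from expected distribution
df = k - 1 = 3
χ² = Σ(O - E)²/E
   = (29 - 26.5)²/26.5 + (30 - 26.5)²/26.5 + (22 - 26.5)²/26.5 + (25 - 26.5)²/26.5
   = 0.236 + 0.462 + 0.764 + 0.085
   = 1.55
p-value = 0.6714

Since p-value > α = 0.01, we fail to reject H₀.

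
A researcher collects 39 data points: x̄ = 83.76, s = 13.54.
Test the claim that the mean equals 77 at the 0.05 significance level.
One-sample t-test:
H₀: μ = 77
H₁: μ ≠ 77
df = n - 1 = 38
t = (x̄ - μ₀) / (s/√n) = (83.76 - 77) / (13.54/√39) = 3.118
p-value = 0.0035

Since p-value < α = 0.05, we reject H₀.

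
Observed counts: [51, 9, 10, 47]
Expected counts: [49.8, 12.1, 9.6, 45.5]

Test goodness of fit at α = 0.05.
Chi-square goodness of fit test:
H₀: observed counts match expected distribution
H₁: observed counts differ from expected distribution
df = k - 1 = 3
χ² = Σ(O - E)²/E
   = (51 - 49.8)²/49.8 + (9 - 12.1)²/12.1 + (10 - 9.6)²/9.6 + (47 - 45.5)²/45.5
   = 0.029 + 0.794 + 0.017 + 0.049
   = 0.89
p-value = 0.8280

Since p-value > α = 0.05, we fail to reject H₀.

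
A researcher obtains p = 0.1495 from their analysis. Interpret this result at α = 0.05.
Since p = 0.1495 > α = 0.05, fail to reject H₀.
There is insufficient evidence to reject the null hypothesis; the result is not statistically significant at the 0.05 level.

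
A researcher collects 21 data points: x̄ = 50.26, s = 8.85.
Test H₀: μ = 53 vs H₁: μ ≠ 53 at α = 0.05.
One-sample t-test:
H₀: μ = 53
H₁: μ ≠ 53
df = n - 1 = 20
t = (x̄ - μ₀) / (s/√n) = (50.26 - 53) / (8.85/√21) = -1.419
p-value = 0.1714

Since p-value > α = 0.05, we fail to reject H₀.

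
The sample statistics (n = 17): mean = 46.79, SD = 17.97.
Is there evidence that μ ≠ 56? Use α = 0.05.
One-sample t-test:
H₀: μ = 56
H₁: μ ≠ 56
df = n - 1 = 16
t = (x̄ - μ₀) / (s/√n) = (46.79 - 56) / (17.97/√17) = -2.113
p-value = 0.0506

Since p-value > α = 0.05, we fail to reject H₀.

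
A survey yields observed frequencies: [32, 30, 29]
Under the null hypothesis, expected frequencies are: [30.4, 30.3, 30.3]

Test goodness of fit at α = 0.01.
Chi-square goodness of fit test:
H₀: observed counts match expected distribution
H₁: observed counts differ from expected distribution
df = k - 1 = 2
χ² = Σ(O - E)²/E
   = (32 - 30.4)²/30.4 + (30 - 30.3)²/30.3 + (29 - 30.3)²/30.3
   = 0.084 + 0.003 + 0.056
   = 0.14
p-value = 0.9310

Since p-value > α = 0.01, we fail to reject H₀.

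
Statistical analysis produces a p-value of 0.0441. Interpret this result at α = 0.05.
Since p = 0.0441 < α = 0.05, reject H₀.
There is sufficient evidence to reject the null hypothesis; the result is statistically significant at the 0.05 level.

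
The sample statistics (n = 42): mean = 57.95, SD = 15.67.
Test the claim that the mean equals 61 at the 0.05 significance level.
One-sample t-test:
H₀: μ = 61
H₁: μ ≠ 61
df = n - 1 = 41
t = (x̄ - μ₀) / (s/√n) = (57.95 - 61) / (15.67/√42) = -1.261
p-value = 0.2143

Since p-value > α = 0.05, we fail to reject H₀.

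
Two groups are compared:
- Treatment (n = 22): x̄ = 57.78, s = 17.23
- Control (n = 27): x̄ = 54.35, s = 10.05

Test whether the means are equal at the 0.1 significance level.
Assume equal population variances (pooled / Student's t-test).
Student's two-sample t-test (equal variances):
H₀: μ₁ = μ₂
H₁: μ₁ ≠ μ₂
df = n₁ + n₂ - 2 = 47
Pooled variance s_p² = [(n₁-1)s₁² + (n₂-1)s₂²] / (n₁ + n₂ - 2) = [(21)(17.23²) + (26)(10.05²)] / 47 = 188.5191
SE = √(s_p²(1/n₁ + 1/n₂)) = √(188.5191 × (1/22 + 1/27)) = 3.9435
t = (x̄₁ - x̄₂) / SE = (57.78 - 54.35) / 3.9435 = 3.43 / 3.9435 = 0.870
p-value = 0.3888

Since p-value > α = 0.1, we fail to reject H₀.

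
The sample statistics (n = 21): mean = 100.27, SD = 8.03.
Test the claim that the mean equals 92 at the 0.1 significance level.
One-sample t-test:
H₀: μ = 92
H₁: μ ≠ 92
df = n - 1 = 20
t = (x̄ - μ₀) / (s/√n) = (100.27 - 92) / (8.03/√21) = 4.720
p-value = 0.0001

Since p-value < α = 0.1, we reject H₀.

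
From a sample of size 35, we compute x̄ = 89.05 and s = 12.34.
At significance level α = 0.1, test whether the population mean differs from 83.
One-sample t-test:
H₀: μ = 83
H₁: μ ≠ 83
df = n - 1 = 34
t = (x̄ - μ₀) / (s/√n) = (89.05 - 83) / (12.34/√35) = 2.901
p-value = 0.0065

Since p-value < α = 0.1, we reject H₀.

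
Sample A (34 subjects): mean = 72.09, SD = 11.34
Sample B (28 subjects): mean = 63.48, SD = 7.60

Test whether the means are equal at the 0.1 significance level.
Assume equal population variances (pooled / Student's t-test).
Student's two-sample t-test (equal variances):
H₀: μ₁ = μ₂
H₁: μ₁ ≠ μ₂
df = n₁ + n₂ - 2 = 60
Pooled variance s_p² = [(n₁-1)s₁² + (n₂-1)s₂²] / (n₁ + n₂ - 2) = [(33)(11.34²) + (27)(7.60²)] / 60 = 96.7196
SE = √(s_p²(1/n₁ + 1/n₂)) = √(96.7196 × (1/34 + 1/28)) = 2.5098
t = (x̄₁ - x̄₂) / SE = (72.09 - 63.48) / 2.5098 = 8.61 / 2.5098 = 3.431
p-value = 0.0011

Since p-value < α = 0.1, we reject H₀.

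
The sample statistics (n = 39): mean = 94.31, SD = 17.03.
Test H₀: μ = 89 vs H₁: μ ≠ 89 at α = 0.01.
One-sample t-test:
H₀: μ = 89
H₁: μ ≠ 89
df = n - 1 = 38
t = (x̄ - μ₀) / (s/√n) = (94.31 - 89) / (17.03/√39) = 1.947
p-value = 0.0589

Since p-value > α = 0.01, we fail to reject H₀.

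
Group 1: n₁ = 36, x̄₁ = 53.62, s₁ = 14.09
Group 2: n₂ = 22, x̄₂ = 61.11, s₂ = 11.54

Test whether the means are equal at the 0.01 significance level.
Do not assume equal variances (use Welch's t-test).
Welch's two-sample t-test:
H₀: μ₁ = μ₂
H₁: μ₁ ≠ μ₂
s₁²/n₁ = 14.09²/36 = 5.5147,  s₂²/n₂ = 11.54²/22 = 6.0533
SE = √(s₁²/n₁ + s₂²/n₂) = √(5.5147 + 6.0533) = 3.4012
df (Welch-Satterthwaite) = (s₁²/n₁ + s₂²/n₂)² / [(s₁²/n₁)²/(n₁-1) + (s₂²/n₂)²/(n₂-1)] ≈ 51.20
t = (x̄₁ - x̄₂) / SE = (53.62 - 61.11) / 3.4012 = -7.49 / 3.4012 = -2.202
p-value = 0.0322

Since p-value > α = 0.01, we fail to reject H₀.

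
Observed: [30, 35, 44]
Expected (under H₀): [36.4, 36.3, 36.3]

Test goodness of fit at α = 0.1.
Chi-square goodness of fit test:
H₀: observed counts match expected distribution
H₁: observed counts differ from expected distribution
df = k - 1 = 2
χ² = Σ(O - E)²/E
   = (30 - 36.4)²/36.4 + (35 - 36.3)²/36.3 + (44 - 36.3)²/36.3
   = 1.125 + 0.047 + 1.633
   = 2.81
p-value = 0.2460

Since p-value > α = 0.1, we fail to reject H₀.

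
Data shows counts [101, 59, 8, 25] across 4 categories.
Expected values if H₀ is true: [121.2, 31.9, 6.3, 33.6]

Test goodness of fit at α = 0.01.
Chi-square goodness of fit test:
H₀: observed counts match expected distribution
H₁: observed counts differ from expected distribution
df = k - 1 = 3
χ² = Σ(O - E)²/E
   = (101 - 121.2)²/121.2 + (59 - 31.9)²/31.9 + (8 - 6.3)²/6.3 + (25 - 33.6)²/33.6
   = 3.367 + 23.022 + 0.459 + 2.201
   = 29.05
p-value < 0.0001

Since p-value < α = 0.01, we reject H₀.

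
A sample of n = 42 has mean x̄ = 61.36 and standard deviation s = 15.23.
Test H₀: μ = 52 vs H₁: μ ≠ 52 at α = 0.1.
One-sample t-test:
H₀: μ = 52
H₁: μ ≠ 52
df = n - 1 = 41
t = (x̄ - μ₀) / (s/√n) = (61.36 - 52) / (15.23/√42) = 3.983
p-value = 0.0003

Since p-value < α = 0.1, we reject H₀.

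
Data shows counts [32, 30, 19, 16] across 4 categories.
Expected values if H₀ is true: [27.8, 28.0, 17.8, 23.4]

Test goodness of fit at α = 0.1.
Chi-square goodness of fit test:
H₀: observed counts match expected distribution
H₁: observed counts differ from expected distribution
df = k - 1 = 3
χ² = Σ(O - E)²/E
   = (32 - 27.8)²/27.8 + (30 - 28.0)²/28.0 + (19 - 17.8)²/17.8 + (16 - 23.4)²/23.4
   = 0.635 + 0.143 + 0.081 + 2.340
   = 3.20
p-value = 0.3620

Since p-value > α = 0.1, we fail to reject H₀.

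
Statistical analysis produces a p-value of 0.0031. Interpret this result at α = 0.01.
Since p = 0.0031 < α = 0.01, reject H₀.
There is sufficient evidence to reject the null hypothesis; the result is statistically significant at the 0.01 level.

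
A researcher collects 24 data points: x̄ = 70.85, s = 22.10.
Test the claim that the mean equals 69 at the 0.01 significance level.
One-sample t-test:
H₀: μ = 69
H₁: μ ≠ 69
df = n - 1 = 23
t = (x̄ - μ₀) / (s/√n) = (70.85 - 69) / (22.10/√24) = 0.410
p-value = 0.6855

Since p-value > α = 0.01, we fail to reject H₀.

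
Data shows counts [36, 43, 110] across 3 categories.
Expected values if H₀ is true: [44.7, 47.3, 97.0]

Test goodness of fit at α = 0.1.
Chi-square goodness of fit test:
H₀: observed counts match expected distribution
H₁: observed counts differ from expected distribution
df = k - 1 = 2
χ² = Σ(O - E)²/E
   = (36 - 44.7)²/44.7 + (43 - 47.3)²/47.3 + (110 - 97.0)²/97.0
   = 1.693 + 0.391 + 1.742
   = 3.83
p-value = 0.1476

Since p-value > α = 0.1, we fail to reject H₀.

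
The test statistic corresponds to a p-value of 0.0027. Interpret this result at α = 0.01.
Since p = 0.0027 < α = 0.01, reject H₀.
There is sufficient evidence to reject the null hypothesis; the result is statistically significant at the 0.01 level.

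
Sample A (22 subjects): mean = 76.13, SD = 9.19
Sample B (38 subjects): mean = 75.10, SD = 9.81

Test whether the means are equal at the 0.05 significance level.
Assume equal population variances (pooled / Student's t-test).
Student's two-sample t-test (equal variances):
H₀: μ₁ = μ₂
H₁: μ₁ ≠ μ₂
df = n₁ + n₂ - 2 = 58
Pooled variance s_p² = [(n₁-1)s₁² + (n₂-1)s₂²] / (n₁ + n₂ - 2) = [(21)(9.19²) + (37)(9.81²)] / 58 = 91.9709
SE = √(s_p²(1/n₁ + 1/n₂)) = √(91.9709 × (1/22 + 1/38)) = 2.5692
t = (x̄₁ - x̄₂) / SE = (76.13 - 75.10) / 2.5692 = 1.03 / 2.5692 = 0.401
p-value = 0.6900

Since p-value > α = 0.05, we fail to reject H₀.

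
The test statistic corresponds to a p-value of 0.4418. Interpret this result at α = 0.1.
Since p = 0.4418 > α = 0.1, fail to reject H₀.
There is insufficient evidence to reject the null hypothesis; the result is not statistically significant at the 0.1 level.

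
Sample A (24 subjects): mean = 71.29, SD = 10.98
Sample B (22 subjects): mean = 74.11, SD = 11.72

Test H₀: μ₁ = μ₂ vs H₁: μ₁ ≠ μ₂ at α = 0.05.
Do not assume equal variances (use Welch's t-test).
Welch's two-sample t-test:
H₀: μ₁ = μ₂
H₁: μ₁ ≠ μ₂
s₁²/n₁ = 10.98²/24 = 5.0234,  s₂²/n₂ = 11.72²/22 = 6.2436
SE = √(s₁²/n₁ + s₂²/n₂) = √(5.0234 + 6.2436) = 3.3566
df (Welch-Satterthwaite) = (s₁²/n₁ + s₂²/n₂)² / [(s₁²/n₁)²/(n₁-1) + (s₂²/n₂)²/(n₂-1)] ≈ 42.98
t = (x̄₁ - x̄₂) / SE = (71.29 - 74.11) / 3.3566 = -2.82 / 3.3566 = -0.840
p-value = 0.4055

Since p-value > α = 0.05, we fail to reject H₀.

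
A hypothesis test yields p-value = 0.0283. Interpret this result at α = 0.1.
Since p = 0.0283 < α = 0.1, reject H₀.
There is sufficient evidence to reject the null hypothesis; the result is statistically significant at the 0.1 level.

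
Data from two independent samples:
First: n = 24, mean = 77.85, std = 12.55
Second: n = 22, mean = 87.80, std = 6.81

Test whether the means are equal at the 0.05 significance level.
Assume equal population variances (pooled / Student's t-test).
Student's two-sample t-test (equal variances):
H₀: μ₁ = μ₂
H₁: μ₁ ≠ μ₂
df = n₁ + n₂ - 2 = 44
Pooled variance s_p² = [(n₁-1)s₁² + (n₂-1)s₂²] / (n₁ + n₂ - 2) = [(23)(12.55²) + (21)(6.81²)] / 44 = 104.4649
SE = √(s_p²(1/n₁ + 1/n₂)) = √(104.4649 × (1/24 + 1/22)) = 3.0168
t = (x̄₁ - x̄₂) / SE = (77.85 - 87.80) / 3.0168 = -9.95 / 3.0168 = -3.298
p-value = 0.0019

Since p-value < α = 0.05, we reject H₀.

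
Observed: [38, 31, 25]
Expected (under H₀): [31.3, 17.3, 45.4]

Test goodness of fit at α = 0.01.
Chi-square goodness of fit test:
H₀: observed counts match expected distribution
H₁: observed counts differ from expected distribution
df = k - 1 = 2
χ² = Σ(O - E)²/E
   = (38 - 31.3)²/31.3 + (31 - 17.3)²/17.3 + (25 - 45.4)²/45.4
   = 1.434 + 10.849 + 9.167
   = 21.45
p-value < 0.0001

Since p-value < α = 0.01, we reject H₀.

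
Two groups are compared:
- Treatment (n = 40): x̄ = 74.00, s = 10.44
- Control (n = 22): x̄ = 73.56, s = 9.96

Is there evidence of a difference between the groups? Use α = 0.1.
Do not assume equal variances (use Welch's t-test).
Welch's two-sample t-test:
H₀: μ₁ = μ₂
H₁: μ₁ ≠ μ₂
s₁²/n₁ = 10.44²/40 = 2.7248,  s₂²/n₂ = 9.96²/22 = 4.5092
SE = √(s₁²/n₁ + s₂²/n₂) = √(2.7248 + 4.5092) = 2.6896
df (Welch-Satterthwaite) = (s₁²/n₁ + s₂²/n₂)² / [(s₁²/n₁)²/(n₁-1) + (s₂²/n₂)²/(n₂-1)] ≈ 45.17
t = (x̄₁ - x̄₂) / SE = (74.00 - 73.56) / 2.6896 = 0.44 / 2.6896 = 0.164
p-value = 0.8708

Since p-value > α = 0.1, we fail to reject H₀.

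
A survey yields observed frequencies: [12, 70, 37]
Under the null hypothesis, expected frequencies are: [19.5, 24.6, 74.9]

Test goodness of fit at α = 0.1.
Chi-square goodness of fit test:
H₀: observed counts match expected distribution
H₁: observed counts differ from expected distribution
df = k - 1 = 2
χ² = Σ(O - E)²/E
   = (12 - 19.5)²/19.5 + (70 - 24.6)²/24.6 + (37 - 74.9)²/74.9
   = 2.885 + 83.787 + 19.178
   = 105.85
p-value < 0.0001

Since p-value < α = 0.1, we reject H₀.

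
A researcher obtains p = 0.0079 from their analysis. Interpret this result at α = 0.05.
Since p = 0.0079 < α = 0.05, reject H₀.
There is sufficient evidence to reject the null hypothesis; the result is statistically significant at the 0.05 level.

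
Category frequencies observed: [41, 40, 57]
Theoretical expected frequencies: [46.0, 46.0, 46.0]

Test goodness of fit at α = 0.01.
Chi-square goodness of fit test:
H₀: observed counts match expected distribution
H₁: observed counts differ from expected distribution
df = k - 1 = 2
χ² = Σ(O - E)²/E
   = (41 - 46.0)²/46.0 + (40 - 46.0)²/46.0 + (57 - 46.0)²/46.0
   = 0.543 + 0.783 + 2.630
   = 3.96
p-value = 0.1383

Since p-value > α = 0.01, we fail to reject H₀.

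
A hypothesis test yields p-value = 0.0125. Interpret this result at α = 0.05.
Since p = 0.0125 < α = 0.05, reject H₀.
There is sufficient evidence to reject the null hypothesis; the result is statistically significant at the 0.05 level.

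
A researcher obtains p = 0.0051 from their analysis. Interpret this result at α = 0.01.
Since p = 0.0051 < α = 0.01, reject H₀.
There is sufficient evidence to reject the null hypothesis; the result is statistically significant at the 0.01 level.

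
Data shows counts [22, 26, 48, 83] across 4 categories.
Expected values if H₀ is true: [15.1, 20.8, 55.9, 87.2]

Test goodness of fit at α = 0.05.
Chi-square goodness of fit test:
H₀: observed counts match expected distribution
H₁: observed counts differ from expected distribution
df = k - 1 = 3
χ² = Σ(O - E)²/E
   = (22 - 15.1)²/15.1 + (26 - 20.8)²/20.8 + (48 - 55.9)²/55.9 + (83 - 87.2)²/87.2
   = 3.153 + 1.300 + 1.116 + 0.202
   = 5.77
p-value = 0.1233

Since p-value > α = 0.05, we fail to reject H₀.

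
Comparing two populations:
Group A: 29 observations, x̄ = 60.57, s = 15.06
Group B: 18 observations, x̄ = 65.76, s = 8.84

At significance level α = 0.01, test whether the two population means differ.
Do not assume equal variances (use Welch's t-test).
Welch's two-sample t-test:
H₀: μ₁ = μ₂
H₁: μ₁ ≠ μ₂
s₁²/n₁ = 15.06²/29 = 7.8208,  s₂²/n₂ = 8.84²/18 = 4.3414
SE = √(s₁²/n₁ + s₂²/n₂) = √(7.8208 + 4.3414) = 3.4874
df (Welch-Satterthwaite) = (s₁²/n₁ + s₂²/n₂)² / [(s₁²/n₁)²/(n₁-1) + (s₂²/n₂)²/(n₂-1)] ≈ 44.92
t = (x̄₁ - x̄₂) / SE = (60.57 - 65.76) / 3.4874 = -5.19 / 3.4874 = -1.488
p-value = 0.1437

Since p-value > α = 0.01, we fail to reject H₀.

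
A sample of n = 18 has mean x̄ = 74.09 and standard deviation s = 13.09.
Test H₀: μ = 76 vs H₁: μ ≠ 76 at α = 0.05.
One-sample t-test:
H₀: μ = 76
H₁: μ ≠ 76
df = n - 1 = 17
t = (x̄ - μ₀) / (s/√n) = (74.09 - 76) / (13.09/√18) = -0.619
p-value = 0.5441

Since p-value > α = 0.05, we fail to reject H₀.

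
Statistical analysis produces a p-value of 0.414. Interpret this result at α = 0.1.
Since p = 0.414 > α = 0.1, fail to reject H₀.
There is insufficient evidence to reject the null hypothesis; the result is not statistically significant at the 0.1 level.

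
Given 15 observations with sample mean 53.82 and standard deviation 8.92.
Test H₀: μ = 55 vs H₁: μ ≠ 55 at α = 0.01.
One-sample t-test:
H₀: μ = 55
H₁: μ ≠ 55
df = n - 1 = 14
t = (x̄ - μ₀) / (s/√n) = (53.82 - 55) / (8.92/√15) = -0.512
p-value = 0.6164

Since p-value > α = 0.01, we fail to reject H₀.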